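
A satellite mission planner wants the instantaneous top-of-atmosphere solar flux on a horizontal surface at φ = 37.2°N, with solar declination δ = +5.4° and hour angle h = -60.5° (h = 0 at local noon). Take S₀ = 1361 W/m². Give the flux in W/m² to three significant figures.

cos θ_z = sin φ sin δ + cos φ cos δ cos h = 0.056898 + 0.390489 = 0.447387.
Flux = S₀ · cos θ_z = 1361 × 0.447387 = 608.9 W/m².

609 W/m²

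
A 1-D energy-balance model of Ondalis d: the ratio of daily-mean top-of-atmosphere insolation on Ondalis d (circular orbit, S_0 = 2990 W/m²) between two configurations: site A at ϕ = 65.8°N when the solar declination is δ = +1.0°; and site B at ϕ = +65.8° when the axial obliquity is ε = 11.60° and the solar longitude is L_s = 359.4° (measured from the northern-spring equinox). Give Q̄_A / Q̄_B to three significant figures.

— Configuration A (ϕ=+65.8°):
cos h₀ = −tan(+65.8°) tan(+1.000°) = -0.0388, h₀ = 1.6096 rad.
Bracket: h₀ sin ϕ sin δ + cos ϕ cos δ sin h₀ = 1.6096×0.91212×0.01745 + 0.40992×0.99985×0.99925 = 0.025619 + 0.409551 = 0.435170.
Q̄ = (S_0/π) × [bracket] = (2990/π) × 0.435170 = 414.17 W/m².
— Configuration B (ϕ=+65.8°):
Solar declination: sin δ = sin ε · sin L_s = sin 11.60° × sin 359.4° = -0.00211, so δ = -0.121°.
cos h₀ = −tan(+65.8°) tan(-0.121°) = 0.0047, h₀ = 1.5661 rad.
Bracket: h₀ sin ϕ sin δ + cos ϕ cos δ sin h₀ = 1.5661×0.91212×-0.00211 + 0.40992×1.00000×0.99999 = -0.003014 + 0.409916 = 0.406902.
Q̄ = (S_0/π) × [bracket] = (2990/π) × 0.406902 = 387.27 W/m².
Ratio Q̄_A / Q̄_B = 414.17 / 387.27 = 1.069.

Q̄_A / Q̄_B ≈ 1.07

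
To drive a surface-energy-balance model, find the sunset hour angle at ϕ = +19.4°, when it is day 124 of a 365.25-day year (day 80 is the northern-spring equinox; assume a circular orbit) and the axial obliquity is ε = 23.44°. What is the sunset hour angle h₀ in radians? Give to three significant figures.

Solar longitude: L_s = 360° × (124 − 80)/365.25 = 43.368°.
sin δ = sin 23.44° × sin 43.368° = 0.27315, so δ = +15.852°.
cos h₀ = −tan ϕ · tan δ = −tan(+19.4°) × tan(+15.852°) = -0.1000, so h₀ = 1.6710 rad = 95.74°.

h₀ = 1.67 rad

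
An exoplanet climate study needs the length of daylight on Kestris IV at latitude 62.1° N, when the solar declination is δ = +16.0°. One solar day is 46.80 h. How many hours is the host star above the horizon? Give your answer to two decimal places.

31.93 h

cos h₀ = −tan ϕ · tan δ = −tan(+62.1°) × tan(+16.000°) = -0.5416, so h₀ = 2.1431 rad = 122.79°.
Daylight = 2h₀/(2π) × 46.80 h = (2.1431/π) × 46.80 = 31.93 h.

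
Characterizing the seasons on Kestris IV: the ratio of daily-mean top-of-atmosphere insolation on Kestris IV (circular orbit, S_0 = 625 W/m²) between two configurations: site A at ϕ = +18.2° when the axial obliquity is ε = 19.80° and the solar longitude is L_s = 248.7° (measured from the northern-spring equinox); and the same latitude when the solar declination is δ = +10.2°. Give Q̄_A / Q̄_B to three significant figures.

— Configuration A (ϕ=+18.2°):
Solar declination: sin δ = sin ε · sin L_s = sin 19.80° × sin 248.7° = -0.31560, so δ = -18.397°.
cos h₀ = −tan(+18.2°) tan(-18.397°) = 0.1094, h₀ = 1.4612 rad.
Bracket: h₀ sin ϕ sin δ + cos ϕ cos δ sin h₀ = 1.4612×0.31233×-0.31560 + 0.94997×0.94889×0.99400 = -0.144032 + 0.896009 = 0.751977.
Q̄ = (S_0/π) × [bracket] = (625/π) × 0.751977 = 149.60 W/m².
— Configuration B (ϕ=+18.2°):
cos h₀ = −tan(+18.2°) tan(+10.200°) = -0.0592, h₀ = 1.6300 rad.
Bracket: h₀ sin ϕ sin δ + cos ϕ cos δ sin h₀ = 1.6300×0.31233×0.17708 + 0.94997×0.98420×0.99825 = 0.090151 + 0.933324 = 1.023475.
Q̄ = (S_0/π) × [bracket] = (625/π) × 1.023475 = 203.61 W/m².
Ratio Q̄_A / Q̄_B = 149.60 / 203.61 = 0.7347.

Q̄_A / Q̄_B ≈ 0.735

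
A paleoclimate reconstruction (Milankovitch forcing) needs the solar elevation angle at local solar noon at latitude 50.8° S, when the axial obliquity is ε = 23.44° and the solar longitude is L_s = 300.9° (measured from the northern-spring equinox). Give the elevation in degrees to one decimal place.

59.2°

Solar declination: sin δ = sin ε · sin L_s = sin 23.44° × sin 300.9° = -0.34133, so δ = -19.958°.
At local noon the hour angle is zero, so the zenith angle equals |ϕ − δ| = |-50.8° − (-19.958°)| = 30.842°.
Elevation = 90° − 30.842° = 59.2°.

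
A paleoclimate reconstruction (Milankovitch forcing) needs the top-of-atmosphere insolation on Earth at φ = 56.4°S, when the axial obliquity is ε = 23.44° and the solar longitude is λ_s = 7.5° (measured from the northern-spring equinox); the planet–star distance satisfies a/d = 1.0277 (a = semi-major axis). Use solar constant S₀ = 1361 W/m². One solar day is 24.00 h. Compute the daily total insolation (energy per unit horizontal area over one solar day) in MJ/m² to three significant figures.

19.2 MJ/m²

Solar declination: sin δ = sin ε · sin λ_s = sin 23.44° × sin 7.5° = 0.05192, so δ = +2.976°.
cos H₀ = −tan(-56.4°) tan(+2.976°) = 0.0783, H₀ = 1.4925 rad.
Bracket: H₀ sin φ sin δ + cos φ cos δ sin H₀ = 1.4925×-0.83292×0.05192 + 0.55339×0.99865×0.99693 = -0.064543 + 0.550946 = 0.486403.
Inverse-square distance factor (a/d)² = 1.0277² = 1.056167.
Q̄ = (S₀/π) × 1.056167 × [bracket] = (1361/π) × 1.056167 × 0.486403 = 222.55 W/m².
Daily total = Q̄ × 24.00 h × 3600 s/h = 222.55 × 24.00 × 3600 / 10⁶ = 19.23 MJ/m².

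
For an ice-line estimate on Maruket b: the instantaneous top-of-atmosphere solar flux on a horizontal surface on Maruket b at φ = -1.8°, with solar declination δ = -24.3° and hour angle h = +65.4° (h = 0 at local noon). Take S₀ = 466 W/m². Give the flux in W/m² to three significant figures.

cos θ_z = sin φ sin δ + cos φ cos δ cos h = 0.012926 + 0.379212 = 0.392138.
Flux = S₀ · cos θ_z = 466 × 0.392138 = 182.7 W/m².

183 W/m²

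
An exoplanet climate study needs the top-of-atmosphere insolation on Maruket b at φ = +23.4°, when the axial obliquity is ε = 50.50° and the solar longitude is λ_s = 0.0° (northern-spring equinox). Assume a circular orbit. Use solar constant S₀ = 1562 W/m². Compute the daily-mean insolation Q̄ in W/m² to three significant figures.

Solar declination: sin δ = sin ε · sin λ_s = sin 50.50° × sin 0.0° = 0.00000, so δ = +0.000°.
cos H₀ = −tan(+23.4°) tan(+0.000°) = -0.0000, H₀ = 1.5708 rad.
Bracket: H₀ sin φ sin δ + cos φ cos δ sin H₀ = 1.5708×0.39715×0.00000 + 0.91775×1.00000×1.00000 = 0.000000 + 0.917750 = 0.917750.
Q̄ = (S₀/π) × [bracket] = (1562/π) × 0.917750 = 456.3 W/m².

Q̄ ≈ 456 W/m²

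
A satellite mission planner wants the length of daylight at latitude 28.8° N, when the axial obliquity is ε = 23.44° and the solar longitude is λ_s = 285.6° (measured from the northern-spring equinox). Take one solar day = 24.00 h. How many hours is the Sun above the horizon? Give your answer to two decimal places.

10.24 h

Solar declination: sin δ = sin ε · sin λ_s = sin 23.44° × sin 285.6° = -0.38313, so δ = -22.528°.
cos H₀ = −tan φ · tan δ = −tan(+28.8°) × tan(-22.528°) = 0.2280, so H₀ = 1.3407 rad = 76.82°.
Daylight = 2H₀/(2π) × 24.00 h = (1.3407/π) × 24.00 = 10.24 h.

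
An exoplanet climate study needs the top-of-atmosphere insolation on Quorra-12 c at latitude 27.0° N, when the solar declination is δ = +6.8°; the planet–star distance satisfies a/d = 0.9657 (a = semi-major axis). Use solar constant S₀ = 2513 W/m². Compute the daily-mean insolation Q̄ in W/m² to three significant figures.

Q̄ ≈ 724 W/m²

cos H₀ = −tan(+27.0°) tan(+6.800°) = -0.0608, H₀ = 1.6316 rad.
Bracket: H₀ sin φ sin δ + cos φ cos δ sin H₀ = 1.6316×0.45399×0.11840 + 0.89101×0.99297×0.99815 = 0.087702 + 0.883109 = 0.970811.
Inverse-square distance factor (a/d)² = 0.9657² = 0.932576.
Q̄ = (S₀/π) × 0.932576 × [bracket] = (2513/π) × 0.932576 × 0.970811 = 724.2 W/m².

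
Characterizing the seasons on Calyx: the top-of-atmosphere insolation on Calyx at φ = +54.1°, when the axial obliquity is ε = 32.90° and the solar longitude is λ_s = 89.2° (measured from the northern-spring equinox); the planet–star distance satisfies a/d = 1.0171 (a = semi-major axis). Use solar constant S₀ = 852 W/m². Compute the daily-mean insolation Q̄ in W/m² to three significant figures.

Q̄ ≈ 392 W/m²

Solar declination: sin δ = sin ε · sin λ_s = sin 32.90° × sin 89.2° = 0.54312, so δ = +32.896°.
cos H₀ = −tan(+54.1°) tan(+32.896°) = -0.8936, H₀ = 2.6760 rad.
Bracket: H₀ sin φ sin δ + cos φ cos δ sin H₀ = 2.6760×0.81004×0.54312 + 0.58637×0.83965×0.44892 = 1.177303 + 0.221024 = 1.398327.
Inverse-square distance factor (a/d)² = 1.0171² = 1.034492.
Q̄ = (S₀/π) × 1.034492 × [bracket] = (852/π) × 1.034492 × 1.398327 = 392.3 W/m².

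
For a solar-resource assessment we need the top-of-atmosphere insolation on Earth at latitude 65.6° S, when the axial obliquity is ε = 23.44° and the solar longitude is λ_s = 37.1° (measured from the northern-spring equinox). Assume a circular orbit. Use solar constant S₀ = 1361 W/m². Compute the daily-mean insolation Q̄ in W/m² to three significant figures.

Q̄ ≈ 51.5 W/m²

Solar declination: sin δ = sin ε · sin λ_s = sin 23.44° × sin 37.1° = 0.23995, so δ = +13.884°.
cos H₀ = −tan(-65.6°) tan(+13.884°) = 0.5449, H₀ = 0.9945 rad.
Bracket: H₀ sin φ sin δ + cos φ cos δ sin H₀ = 0.9945×-0.91068×0.23995 + 0.41310×0.97079×0.83851 = -0.217316 + 0.336270 = 0.118954.
Q̄ = (S₀/π) × [bracket] = (1361/π) × 0.118954 = 51.53 W/m².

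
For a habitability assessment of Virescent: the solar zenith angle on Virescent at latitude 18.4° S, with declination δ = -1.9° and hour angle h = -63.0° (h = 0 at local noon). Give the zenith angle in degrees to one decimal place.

θ_z = 63.8°

cos θ_z = sin ϕ sin δ + cos ϕ cos δ cos h = 0.010465 + 0.430544 = 0.441009.
θ_z = arccos(0.441009) = 63.8°.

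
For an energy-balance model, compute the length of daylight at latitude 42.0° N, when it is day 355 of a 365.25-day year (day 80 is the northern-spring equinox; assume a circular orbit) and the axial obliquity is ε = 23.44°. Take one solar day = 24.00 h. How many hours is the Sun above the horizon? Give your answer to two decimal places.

8.94 h

Solar longitude: λ_s = 360° × (355 − 80)/365.25 = 271.047°.
sin δ = sin 23.44° × sin 271.047° = -0.39772, so δ = -23.436°.
cos H₀ = −tan φ · tan δ = −tan(+42.0°) × tan(-23.436°) = 0.3903, so H₀ = 1.1698 rad = 67.03°.
Daylight = 2H₀/(2π) × 24.00 h = (1.1698/π) × 24.00 = 8.94 h.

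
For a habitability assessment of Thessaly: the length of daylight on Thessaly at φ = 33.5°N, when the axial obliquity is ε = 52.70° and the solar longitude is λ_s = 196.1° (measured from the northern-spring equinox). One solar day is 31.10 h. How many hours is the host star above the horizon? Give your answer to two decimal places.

Solar declination: sin δ = sin ε · sin λ_s = sin 52.70° × sin 196.1° = -0.22060, so δ = -12.744°.
cos H₀ = −tan φ · tan δ = −tan(+33.5°) × tan(-12.744°) = 0.1497, so H₀ = 1.4205 rad = 81.39°.
Daylight = 2H₀/(2π) × 31.10 h = (1.4205/π) × 31.10 = 14.06 h.

14.06 h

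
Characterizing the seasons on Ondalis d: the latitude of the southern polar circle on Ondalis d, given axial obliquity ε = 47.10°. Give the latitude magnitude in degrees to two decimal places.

The polar circle is the lowest latitude that experiences at least one full rotation of continuous darkness at the northern-summer solstice; it lies at |ϕ| = 90° − ε = 90° − 47.10° = 42.90°.

42.90°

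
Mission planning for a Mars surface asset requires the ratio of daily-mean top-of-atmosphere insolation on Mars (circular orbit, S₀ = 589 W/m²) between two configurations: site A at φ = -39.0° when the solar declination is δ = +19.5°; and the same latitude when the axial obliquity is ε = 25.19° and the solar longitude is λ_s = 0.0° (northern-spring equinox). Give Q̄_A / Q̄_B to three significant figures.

— Configuration A (φ=-39.0°):
cos H₀ = −tan(-39.0°) tan(+19.500°) = 0.2868, H₀ = 1.2800 rad.
Bracket: H₀ sin φ sin δ + cos φ cos δ sin H₀ = 1.2800×-0.62932×0.33381 + 0.77715×0.94264×0.95800 = -0.268894 + 0.701805 = 0.432911.
Q̄ = (S₀/π) × [bracket] = (589/π) × 0.432911 = 81.164 W/m².
— Configuration B (φ=-39.0°):
Solar declination: sin δ = sin ε · sin λ_s = sin 25.19° × sin 0.0° = 0.00000, so δ = +0.000°.
cos H₀ = −tan(-39.0°) tan(+0.000°) = 0.0000, H₀ = 1.5708 rad.
Bracket: H₀ sin φ sin δ + cos φ cos δ sin H₀ = 1.5708×-0.62932×0.00000 + 0.77715×1.00000×1.00000 = -0.000000 + 0.777150 = 0.777150.
Q̄ = (S₀/π) × [bracket] = (589/π) × 0.777150 = 145.70 W/m².
Ratio Q̄_A / Q̄_B = 81.164 / 145.70 = 0.5571.

Q̄_A / Q̄_B ≈ 0.557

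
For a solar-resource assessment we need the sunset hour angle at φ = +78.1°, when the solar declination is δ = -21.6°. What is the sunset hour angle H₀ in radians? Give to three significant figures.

cos H₀ = −tan φ · tan δ = 1.8788 ≥ 1, so the Sun never rises (polar night) and H₀ = 0.

H₀ = 0.00 rad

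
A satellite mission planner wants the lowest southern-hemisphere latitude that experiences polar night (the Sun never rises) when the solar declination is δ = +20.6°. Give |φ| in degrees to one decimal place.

|φ| = 69.4°

Polar night requires cos H₀ = −tan φ tan δ ≥ 1, i.e. tan φ tan δ ≤ −1.
The boundary is |tan φ| · |tan δ| = 1, so |φ| = 90° − |δ| = 90° − 20.6° = 69.4° in the southern hemisphere.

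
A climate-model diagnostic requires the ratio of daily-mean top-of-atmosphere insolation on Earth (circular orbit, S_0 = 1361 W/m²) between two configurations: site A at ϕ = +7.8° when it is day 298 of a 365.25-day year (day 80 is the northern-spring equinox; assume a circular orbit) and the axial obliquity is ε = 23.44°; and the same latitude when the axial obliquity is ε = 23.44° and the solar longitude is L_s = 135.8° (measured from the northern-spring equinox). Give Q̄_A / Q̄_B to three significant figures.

— Configuration A (ϕ=+7.8°):
Solar longitude: L_s = 360° × (298 − 80)/365.25 = 214.867°.
sin δ = sin 23.44° × sin 214.867° = -0.22740, so δ = -13.144°.
cos h₀ = −tan(+7.8°) tan(-13.144°) = 0.0320, h₀ = 1.5388 rad.
Bracket: h₀ sin ϕ sin δ + cos ϕ cos δ sin h₀ = 1.5388×0.13572×-0.22740 + 0.99075×0.97380×0.99949 = -0.047492 + 0.964300 = 0.916808.
Q̄ = (S_0/π) × [bracket] = (1361/π) × 0.916808 = 397.18 W/m².
— Configuration B (ϕ=+7.8°):
Solar declination: sin δ = sin ε · sin L_s = sin 23.44° × sin 135.8° = 0.27732, so δ = +16.101°.
cos h₀ = −tan(+7.8°) tan(+16.101°) = -0.0395, h₀ = 1.6103 rad.
Bracket: h₀ sin ϕ sin δ + cos ϕ cos δ sin h₀ = 1.6103×0.13572×0.27732 + 0.99075×0.96078×0.99922 = 0.060608 + 0.951150 = 1.011758.
Q̄ = (S_0/π) × [bracket] = (1361/π) × 1.011758 = 438.31 W/m².
Ratio Q̄_A / Q̄_B = 397.18 / 438.31 = 0.9062.

Q̄_A / Q̄_B ≈ 0.906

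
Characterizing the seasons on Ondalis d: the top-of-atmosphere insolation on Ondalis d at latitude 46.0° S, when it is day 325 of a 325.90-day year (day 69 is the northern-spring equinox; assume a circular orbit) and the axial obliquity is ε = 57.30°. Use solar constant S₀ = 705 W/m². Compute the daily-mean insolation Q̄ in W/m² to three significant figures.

Solar longitude: λ_s = 360° × (325 − 69)/325.90 = 282.786°.
sin δ = sin 57.30° × sin 282.786° = -0.82064, so δ = -55.149°.
cos H₀ = −tan(-46.0°) tan(-55.149°) = -1.4871 ≤ −1 ⇒ polar day, H₀ = π.
Bracket: H₀ sin φ sin δ + cos φ cos δ sin H₀ = 3.1416×-0.71934×-0.82064 + 0.69466×0.57144×0.00000 = 1.854547 + 0.000000 = 1.854547.
Q̄ = (S₀/π) × [bracket] = (705/π) × 1.854547 = 416.2 W/m².

Q̄ ≈ 416 W/m²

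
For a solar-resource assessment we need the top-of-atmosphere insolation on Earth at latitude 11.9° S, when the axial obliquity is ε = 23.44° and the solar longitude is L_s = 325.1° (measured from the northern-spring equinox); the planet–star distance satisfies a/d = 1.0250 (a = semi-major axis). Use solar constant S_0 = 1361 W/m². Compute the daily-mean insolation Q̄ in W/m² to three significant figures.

Q̄ ≈ 468 W/m²

Solar declination: sin δ = sin ε · sin L_s = sin 23.44° × sin 325.1° = -0.22759, so δ = -13.155°.
cos h₀ = −tan(-11.9°) tan(-13.155°) = -0.0493, h₀ = 1.6201 rad.
Bracket: h₀ sin ϕ sin δ + cos ϕ cos δ sin h₀ = 1.6201×-0.20620×-0.22759 + 0.97851×0.97376×0.99879 = 0.076030 + 0.951681 = 1.027711.
Inverse-square distance factor (a/d)² = 1.0250² = 1.050625.
Q̄ = (S_0/π) × 1.050625 × [bracket] = (1361/π) × 1.050625 × 1.027711 = 467.8 W/m².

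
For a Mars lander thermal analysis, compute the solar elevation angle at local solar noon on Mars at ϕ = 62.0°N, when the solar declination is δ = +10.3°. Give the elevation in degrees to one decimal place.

38.3°

At local noon the hour angle is zero, so the zenith angle equals |ϕ − δ| = |+62.0° − (+10.300°)| = 51.700°.
Elevation = 90° − 51.700° = 38.3°.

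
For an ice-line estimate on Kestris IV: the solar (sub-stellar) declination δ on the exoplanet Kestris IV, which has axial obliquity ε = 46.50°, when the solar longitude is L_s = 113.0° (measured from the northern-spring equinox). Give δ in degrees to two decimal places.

sin δ = sin ε · sin L_s = sin 46.50° × sin 113.0° = 0.667711.
δ = arcsin(0.667711) = +41.89°.

δ = +41.89°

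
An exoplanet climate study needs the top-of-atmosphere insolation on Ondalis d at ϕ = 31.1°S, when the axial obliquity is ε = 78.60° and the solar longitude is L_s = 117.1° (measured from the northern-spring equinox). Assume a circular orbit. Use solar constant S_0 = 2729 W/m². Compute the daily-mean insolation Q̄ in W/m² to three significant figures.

Solar declination: sin δ = sin ε · sin L_s = sin 78.60° × sin 117.1° = 0.87265, so δ = +60.768°.
cos h₀ = −tan(-31.1°) tan(+60.768°) = 1.0780 ≥ 1 ⇒ polar night, h₀ = 0 and Q̄ = 0.

Q̄ ≈ 0.00 W/m²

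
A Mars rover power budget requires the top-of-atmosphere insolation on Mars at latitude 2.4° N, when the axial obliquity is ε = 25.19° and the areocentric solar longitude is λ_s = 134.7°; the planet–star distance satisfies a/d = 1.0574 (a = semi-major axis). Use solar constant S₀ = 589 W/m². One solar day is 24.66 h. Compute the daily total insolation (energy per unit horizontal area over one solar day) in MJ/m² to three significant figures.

18.1 MJ/m²

sin δ = sin 25.19° × sin 134.7° = 0.30253, so δ = +17.610°.
cos H₀ = −tan(+2.4°) tan(+17.610°) = -0.0133, H₀ = 1.5841 rad.
Bracket: H₀ sin φ sin δ + cos φ cos δ sin H₀ = 1.5841×0.04188×0.30253 + 0.99912×0.95314×0.99991 = 0.020070 + 0.952216 = 0.972286.
Inverse-square distance factor (a/d)² = 1.0574² = 1.118095.
Q̄ = (S₀/π) × 1.118095 × [bracket] = (589/π) × 1.118095 × 0.972286 = 203.82 W/m².
Daily total = Q̄ × 24.66 h × 3600 s/h = 203.82 × 24.66 × 3600 / 10⁶ = 18.09 MJ/m².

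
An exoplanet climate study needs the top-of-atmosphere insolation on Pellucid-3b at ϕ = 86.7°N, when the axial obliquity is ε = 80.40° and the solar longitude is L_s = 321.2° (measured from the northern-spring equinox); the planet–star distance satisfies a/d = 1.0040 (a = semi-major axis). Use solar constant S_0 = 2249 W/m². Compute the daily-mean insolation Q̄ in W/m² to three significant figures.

Q̄ ≈ 0.00 W/m²

Solar declination: sin δ = sin ε · sin L_s = sin 80.40° × sin 321.2° = -0.61783, so δ = -38.158°.
cos h₀ = −tan(+86.7°) tan(-38.158°) = 13.6270 ≥ 1 ⇒ polar night, h₀ = 0 and Q̄ = 0.
Inverse-square distance factor (a/d)² = 1.0040² = 1.008016.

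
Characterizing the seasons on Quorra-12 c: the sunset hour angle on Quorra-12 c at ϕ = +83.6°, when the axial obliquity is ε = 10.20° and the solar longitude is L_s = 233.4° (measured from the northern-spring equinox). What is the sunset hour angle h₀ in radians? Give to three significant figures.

Solar declination: sin δ = sin ε · sin L_s = sin 10.20° × sin 233.4° = -0.14217, so δ = -8.173°.
cos h₀ = −tan ϕ · tan δ = 1.2805 ≥ 1, so the host star never rises (polar night) and h₀ = 0.

h₀ = 0.00 rad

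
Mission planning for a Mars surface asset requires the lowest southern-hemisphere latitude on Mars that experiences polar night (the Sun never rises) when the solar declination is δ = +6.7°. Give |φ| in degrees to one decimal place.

|φ| = 83.3°

Polar night requires cos H₀ = −tan φ tan δ ≥ 1, i.e. tan φ tan δ ≤ −1.
The boundary is |tan φ| · |tan δ| = 1, so |φ| = 90° − |δ| = 90° − 6.7° = 83.3° in the southern hemisphere.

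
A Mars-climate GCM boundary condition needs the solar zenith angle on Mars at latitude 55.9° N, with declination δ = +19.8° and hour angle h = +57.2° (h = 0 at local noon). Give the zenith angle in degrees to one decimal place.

cos θ_z = sin φ sin δ + cos φ cos δ cos h = 0.280495 + 0.285748 = 0.566243.
θ_z = arccos(0.566243) = 55.5°.

θ_z = 55.5°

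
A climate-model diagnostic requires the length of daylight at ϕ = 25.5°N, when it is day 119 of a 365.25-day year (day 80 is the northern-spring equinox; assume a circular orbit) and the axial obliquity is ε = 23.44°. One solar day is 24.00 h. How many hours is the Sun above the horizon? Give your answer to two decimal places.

12.93 h

Solar longitude: L_s = 360° × (119 − 80)/365.25 = 38.439°.
sin δ = sin 23.44° × sin 38.439° = 0.24730, so δ = +14.318°.
cos h₀ = −tan ϕ · tan δ = −tan(+25.5°) × tan(+14.318°) = -0.1217, so h₀ = 1.6928 rad = 96.99°.
Daylight = 2h₀/(2π) × 24.00 h = (1.6928/π) × 24.00 = 12.93 h.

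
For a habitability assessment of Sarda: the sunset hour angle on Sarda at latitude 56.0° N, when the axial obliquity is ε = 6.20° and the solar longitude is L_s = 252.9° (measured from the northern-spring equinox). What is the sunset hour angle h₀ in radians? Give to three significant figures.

h₀ = 1.42 rad

Solar declination: sin δ = sin ε · sin L_s = sin 6.20° × sin 252.9° = -0.10323, so δ = -5.925°.
cos h₀ = −tan ϕ · tan δ = −tan(+56.0°) × tan(-5.925°) = 0.1539, so h₀ = 1.4163 rad = 81.15°.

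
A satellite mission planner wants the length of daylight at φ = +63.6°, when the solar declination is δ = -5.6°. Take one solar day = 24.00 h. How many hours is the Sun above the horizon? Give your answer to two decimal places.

cos H₀ = −tan φ · tan δ = −tan(+63.6°) × tan(-5.600°) = 0.1975, so H₀ = 1.3720 rad = 78.61°.
Daylight = 2H₀/(2π) × 24.00 h = (1.3720/π) × 24.00 = 10.48 h.

10.48 h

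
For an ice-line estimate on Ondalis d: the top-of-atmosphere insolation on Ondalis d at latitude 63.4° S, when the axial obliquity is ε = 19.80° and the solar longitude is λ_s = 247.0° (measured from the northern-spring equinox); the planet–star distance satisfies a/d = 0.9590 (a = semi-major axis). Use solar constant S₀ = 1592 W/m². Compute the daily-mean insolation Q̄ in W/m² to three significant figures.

Q̄ ≈ 447 W/m²

Solar declination: sin δ = sin ε · sin λ_s = sin 19.80° × sin 247.0° = -0.31181, so δ = -18.168°.
cos H₀ = −tan(-63.4°) tan(-18.168°) = -0.6553, H₀ = 2.2854 rad.
Bracket: H₀ sin φ sin δ + cos φ cos δ sin H₀ = 2.2854×-0.89415×-0.31181 + 0.44776×0.95014×0.75533 = 0.637181 + 0.321344 = 0.958525.
Inverse-square distance factor (a/d)² = 0.9590² = 0.919681.
Q̄ = (S₀/π) × 0.919681 × [bracket] = (1592/π) × 0.919681 × 0.958525 = 446.7 W/m².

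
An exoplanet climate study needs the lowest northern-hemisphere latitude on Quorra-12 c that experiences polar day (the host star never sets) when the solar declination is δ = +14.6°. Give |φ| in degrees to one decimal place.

Polar day requires cos H₀ = −tan φ tan δ ≤ −1, i.e. tan φ tan δ ≥ 1.
The boundary is |tan φ| · |tan δ| = 1, so |φ| = 90° − |δ| = 90° − 14.6° = 75.4° in the northern hemisphere.

|φ| = 75.4°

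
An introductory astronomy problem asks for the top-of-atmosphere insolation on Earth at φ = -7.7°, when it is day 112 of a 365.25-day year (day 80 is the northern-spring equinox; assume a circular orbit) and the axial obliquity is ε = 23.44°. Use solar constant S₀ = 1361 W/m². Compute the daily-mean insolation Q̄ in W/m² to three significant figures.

Q̄ ≈ 401 W/m²

Solar longitude: λ_s = 360° × (112 − 80)/365.25 = 31.540°.
sin δ = sin 23.44° × sin 31.540° = 0.20808, so δ = +12.010°.
cos H₀ = −tan(-7.7°) tan(+12.010°) = 0.0288, H₀ = 1.5420 rad.
Bracket: H₀ sin φ sin δ + cos φ cos δ sin H₀ = 1.5420×-0.13399×0.20808 + 0.99098×0.97811×0.99959 = -0.042992 + 0.968890 = 0.925898.
Q̄ = (S₀/π) × [bracket] = (1361/π) × 0.925898 = 401.1 W/m².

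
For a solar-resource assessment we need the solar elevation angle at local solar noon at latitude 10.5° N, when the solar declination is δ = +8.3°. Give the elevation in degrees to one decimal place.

87.8°

At local noon the hour angle is zero, so the zenith angle equals |φ − δ| = |+10.5° − (+8.300°)| = 2.200°.
Elevation = 90° − 2.200° = 87.8°.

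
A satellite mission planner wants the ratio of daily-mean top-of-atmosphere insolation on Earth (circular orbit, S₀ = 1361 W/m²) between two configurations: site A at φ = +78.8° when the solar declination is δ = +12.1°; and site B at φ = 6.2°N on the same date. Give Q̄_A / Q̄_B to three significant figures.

Q̄_A / Q̄_B ≈ 0.641

— Configuration A (φ=+78.8°):
cos H₀ = −tan(+78.8°) tan(+12.100°) = -1.0827 ≤ −1 ⇒ polar day, H₀ = π.
Bracket: H₀ sin φ sin δ + cos φ cos δ sin H₀ = 3.1416×0.98096×0.20962 + 0.19423×0.97778×0.00000 = 0.646004 + 0.000000 = 0.646004.
Q̄ = (S₀/π) × [bracket] = (1361/π) × 0.646004 = 279.86 W/m².
— Configuration B (φ=+6.2°):
cos H₀ = −tan(+6.2°) tan(+12.100°) = -0.0233, H₀ = 1.5941 rad.
Bracket: H₀ sin φ sin δ + cos φ cos δ sin H₀ = 1.5941×0.10800×0.20962 + 0.99415×0.97778×0.99973 = 0.036089 + 0.971798 = 1.007887.
Q̄ = (S₀/π) × [bracket] = (1361/π) × 1.007887 = 436.64 W/m².
Ratio Q̄_A / Q̄_B = 279.86 / 436.64 = 0.6409.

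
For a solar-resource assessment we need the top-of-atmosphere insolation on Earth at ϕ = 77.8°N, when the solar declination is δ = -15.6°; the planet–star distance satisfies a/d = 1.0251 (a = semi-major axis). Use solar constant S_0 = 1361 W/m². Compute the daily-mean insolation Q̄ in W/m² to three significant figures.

cos h₀ = −tan(+77.8°) tan(-15.600°) = 1.2914 ≥ 1 ⇒ polar night, h₀ = 0 and Q̄ = 0.
Inverse-square distance factor (a/d)² = 1.0251² = 1.050830.

Q̄ ≈ 0.00 W/m²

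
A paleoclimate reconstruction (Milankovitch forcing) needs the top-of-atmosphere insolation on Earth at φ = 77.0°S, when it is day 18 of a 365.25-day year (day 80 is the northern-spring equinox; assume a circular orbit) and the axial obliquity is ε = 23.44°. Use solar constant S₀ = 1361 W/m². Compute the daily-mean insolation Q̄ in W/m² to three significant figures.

Q̄ ≈ 462 W/m²

Solar longitude: λ_s = 360° × (18 − 80)/365.25 = -61.109°, i.e. -61.109° + 360° = 298.891°.
sin δ = sin 23.44° × sin 298.891° = -0.34828, so δ = -20.382°.
cos H₀ = −tan(-77.0°) tan(-20.382°) = -1.6093 ≤ −1 ⇒ polar day, H₀ = π.
Bracket: H₀ sin φ sin δ + cos φ cos δ sin H₀ = 3.1416×-0.97437×-0.34828 + 0.22495×0.93739×0.00000 = 1.066113 + 0.000000 = 1.066113.
Q̄ = (S₀/π) × [bracket] = (1361/π) × 1.066113 = 461.9 W/m².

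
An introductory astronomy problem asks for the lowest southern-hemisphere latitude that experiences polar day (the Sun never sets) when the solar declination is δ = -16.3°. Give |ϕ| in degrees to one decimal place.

|ϕ| = 73.7°

Polar day requires cos h₀ = −tan ϕ tan δ ≤ −1, i.e. tan ϕ tan δ ≥ 1.
The boundary is |tan ϕ| · |tan δ| = 1, so |ϕ| = 90° − |δ| = 90° − 16.3° = 73.7° in the southern hemisphere.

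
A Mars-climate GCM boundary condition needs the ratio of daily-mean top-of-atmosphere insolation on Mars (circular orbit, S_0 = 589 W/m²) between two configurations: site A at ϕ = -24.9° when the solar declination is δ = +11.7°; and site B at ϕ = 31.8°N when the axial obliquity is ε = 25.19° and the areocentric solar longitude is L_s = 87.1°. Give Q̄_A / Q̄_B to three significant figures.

Q̄_A / Q̄_B ≈ 0.657

— Configuration A (ϕ=-24.9°):
cos h₀ = −tan(-24.9°) tan(+11.700°) = 0.0961, h₀ = 1.4745 rad.
Bracket: h₀ sin ϕ sin δ + cos ϕ cos δ sin h₀ = 1.4745×-0.42104×0.20279 + 0.90704×0.97922×0.99537 = -0.125897 + 0.884079 = 0.758182.
Q̄ = (S_0/π) × [bracket] = (589/π) × 0.758182 = 142.15 W/m².
— Configuration B (ϕ=+31.8°):
sin δ = sin 25.19° × sin 87.1° = 0.42508, so δ = +25.155°.
cos h₀ = −tan(+31.8°) tan(+25.155°) = -0.2912, h₀ = 1.8663 rad.
Bracket: h₀ sin ϕ sin δ + cos ϕ cos δ sin h₀ = 1.8663×0.52696×0.42508 + 0.84989×0.90516×0.95667 = 0.418051 + 0.735953 = 1.154004.
Q̄ = (S_0/π) × [bracket] = (589/π) × 1.154004 = 216.36 W/m².
Ratio Q̄_A / Q̄_B = 142.15 / 216.36 = 0.6570.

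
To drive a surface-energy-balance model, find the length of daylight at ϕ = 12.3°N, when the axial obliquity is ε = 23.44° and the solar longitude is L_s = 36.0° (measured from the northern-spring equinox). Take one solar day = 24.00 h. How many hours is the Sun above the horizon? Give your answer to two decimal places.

Solar declination: sin δ = sin ε · sin L_s = sin 23.44° × sin 36.0° = 0.23381, so δ = +13.522°.
cos h₀ = −tan ϕ · tan δ = −tan(+12.3°) × tan(+13.522°) = -0.0524, so h₀ = 1.6233 rad = 93.01°.
Daylight = 2h₀/(2π) × 24.00 h = (1.6233/π) × 24.00 = 12.40 h.

12.40 h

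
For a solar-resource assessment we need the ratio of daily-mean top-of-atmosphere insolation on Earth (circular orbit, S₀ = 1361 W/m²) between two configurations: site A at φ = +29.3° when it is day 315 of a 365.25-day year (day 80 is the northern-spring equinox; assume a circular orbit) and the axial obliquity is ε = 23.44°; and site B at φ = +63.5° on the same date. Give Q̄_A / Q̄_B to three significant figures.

Q̄_A / Q̄_B ≈ 7.42

— Configuration A (φ=+29.3°):
Solar longitude: λ_s = 360° × (315 − 80)/365.25 = 231.622°.
sin δ = sin 23.44° × sin 231.622° = -0.31184, so δ = -18.170°.
cos H₀ = −tan(+29.3°) tan(-18.170°) = 0.1842, H₀ = 1.3856 rad.
Bracket: H₀ sin φ sin δ + cos φ cos δ sin H₀ = 1.3856×0.48938×-0.31184 + 0.87207×0.95013×0.98289 = -0.211454 + 0.814403 = 0.602949.
Q̄ = (S₀/π) × [bracket] = (1361/π) × 0.602949 = 261.21 W/m².
— Configuration B (φ=+63.5°):
cos H₀ = −tan(+63.5°) tan(-18.170°) = 0.6583, H₀ = 0.8523 rad.
Bracket: H₀ sin φ sin δ + cos φ cos δ sin H₀ = 0.8523×0.89493×-0.31184 + 0.44620×0.95013×0.75277 = -0.237856 + 0.319135 = 0.081279.
Q̄ = (S₀/π) × [bracket] = (1361/π) × 0.081279 = 35.212 W/m².
Ratio Q̄_A / Q̄_B = 261.21 / 35.212 = 7.418.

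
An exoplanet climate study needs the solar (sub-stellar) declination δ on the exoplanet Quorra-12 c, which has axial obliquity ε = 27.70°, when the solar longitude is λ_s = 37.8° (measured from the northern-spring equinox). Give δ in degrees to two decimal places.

sin δ = sin ε · sin λ_s = sin 27.70° × sin 37.8° = 0.284905.
δ = arcsin(0.284905) = +16.55°.

δ = +16.55°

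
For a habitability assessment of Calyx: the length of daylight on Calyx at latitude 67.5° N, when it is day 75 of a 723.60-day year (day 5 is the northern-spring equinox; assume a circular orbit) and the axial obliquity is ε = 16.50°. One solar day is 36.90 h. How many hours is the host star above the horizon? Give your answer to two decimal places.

Solar longitude: λ_s = 360° × (75 − 5)/723.60 = 34.826°.
sin δ = sin 16.50° × sin 34.826° = 0.16220, so δ = +9.334°.
cos H₀ = −tan φ · tan δ = −tan(+67.5°) × tan(+9.334°) = -0.3968, so H₀ = 1.9789 rad = 113.38°.
Daylight = 2H₀/(2π) × 36.90 h = (1.9789/π) × 36.90 = 23.24 h.

23.24 h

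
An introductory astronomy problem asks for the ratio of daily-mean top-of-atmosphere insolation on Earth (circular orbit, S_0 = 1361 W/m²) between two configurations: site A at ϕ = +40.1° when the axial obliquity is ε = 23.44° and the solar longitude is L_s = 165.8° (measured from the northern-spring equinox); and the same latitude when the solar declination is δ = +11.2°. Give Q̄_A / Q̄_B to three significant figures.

— Configuration A (ϕ=+40.1°):
Solar declination: sin δ = sin ε · sin L_s = sin 23.44° × sin 165.8° = 0.09758, so δ = +5.600°.
cos h₀ = −tan(+40.1°) tan(+5.600°) = -0.0826, h₀ = 1.6535 rad.
Bracket: h₀ sin ϕ sin δ + cos ϕ cos δ sin h₀ = 1.6535×0.64412×0.09758 + 0.76492×0.99523×0.99659 = 0.103928 + 0.758675 = 0.862603.
Q̄ = (S_0/π) × [bracket] = (1361/π) × 0.862603 = 373.70 W/m².
— Configuration B (ϕ=+40.1°):
cos h₀ = −tan(+40.1°) tan(+11.200°) = -0.1667, h₀ = 1.7383 rad.
Bracket: h₀ sin ϕ sin δ + cos ϕ cos δ sin h₀ = 1.7383×0.64412×0.19423 + 0.76492×0.98096×0.98600 = 0.217474 + 0.739851 = 0.957325.
Q̄ = (S_0/π) × [bracket] = (1361/π) × 0.957325 = 414.73 W/m².
Ratio Q̄_A / Q̄_B = 373.70 / 414.73 = 0.9011.

Q̄_A / Q̄_B ≈ 0.901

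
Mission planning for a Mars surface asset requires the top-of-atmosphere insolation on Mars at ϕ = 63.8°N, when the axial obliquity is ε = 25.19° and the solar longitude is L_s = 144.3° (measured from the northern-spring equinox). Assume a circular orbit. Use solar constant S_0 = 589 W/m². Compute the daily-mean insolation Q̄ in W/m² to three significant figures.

Solar declination: sin δ = sin ε · sin L_s = sin 25.19° × sin 144.3° = 0.24837, so δ = +14.381°.
cos h₀ = −tan(+63.8°) tan(+14.381°) = -0.5211, h₀ = 2.1189 rad.
Bracket: h₀ sin ϕ sin δ + cos ϕ cos δ sin h₀ = 2.1189×0.89726×0.24837 + 0.44151×0.96867×0.85351 = 0.472202 + 0.365027 = 0.837229.
Q̄ = (S_0/π) × [bracket] = (589/π) × 0.837229 = 157.0 W/m².

Q̄ ≈ 157 W/m²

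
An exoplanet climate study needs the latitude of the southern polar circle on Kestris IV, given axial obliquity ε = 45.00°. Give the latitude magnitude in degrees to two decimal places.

The polar circle is the lowest latitude that experiences at least one full rotation of continuous darkness at the northern-summer solstice; it lies at |φ| = 90° − ε = 90° − 45.00° = 45.00°.

45.00°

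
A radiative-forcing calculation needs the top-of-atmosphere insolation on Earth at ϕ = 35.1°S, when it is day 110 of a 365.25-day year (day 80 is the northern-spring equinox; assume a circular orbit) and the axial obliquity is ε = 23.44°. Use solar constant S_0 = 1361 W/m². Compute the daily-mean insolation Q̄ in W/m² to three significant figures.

Q̄ ≈ 274 W/m²

Solar longitude: L_s = 360° × (110 − 80)/365.25 = 29.569°.
sin δ = sin 23.44° × sin 29.569° = 0.19630, so δ = +11.320°.
cos h₀ = −tan(-35.1°) tan(+11.320°) = 0.1407, h₀ = 1.4296 rad.
Bracket: h₀ sin ϕ sin δ + cos ϕ cos δ sin h₀ = 1.4296×-0.57501×0.19630 + 0.81815×0.98054×0.99005 = -0.161365 + 0.794247 = 0.632882.
Q̄ = (S_0/π) × [bracket] = (1361/π) × 0.632882 = 274.2 W/m².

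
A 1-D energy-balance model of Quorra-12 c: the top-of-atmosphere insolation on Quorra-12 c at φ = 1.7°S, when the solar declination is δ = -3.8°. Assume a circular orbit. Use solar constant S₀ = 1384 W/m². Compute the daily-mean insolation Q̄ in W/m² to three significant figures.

Q̄ ≈ 441 W/m²

cos H₀ = −tan(-1.7°) tan(-3.800°) = -0.0020, H₀ = 1.5728 rad.
Bracket: H₀ sin φ sin δ + cos φ cos δ sin H₀ = 1.5728×-0.02967×-0.06627 + 0.99956×0.99780×1.00000 = 0.003092 + 0.997361 = 1.000453.
Q̄ = (S₀/π) × [bracket] = (1384/π) × 1.000453 = 440.7 W/m².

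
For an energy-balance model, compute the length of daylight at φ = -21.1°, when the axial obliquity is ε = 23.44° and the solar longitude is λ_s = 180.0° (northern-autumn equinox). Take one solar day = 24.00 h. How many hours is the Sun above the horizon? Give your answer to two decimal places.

12.00 h

Solar declination: sin δ = sin ε · sin λ_s = sin 23.44° × sin 180.0° = 0.00000, so δ = +0.000°.
cos H₀ = −tan φ · tan δ = −tan(-21.1°) × tan(+0.000°) = 0.0000, so H₀ = 1.5708 rad = 90.00°.
Daylight = 2H₀/(2π) × 24.00 h = (1.5708/π) × 24.00 = 12.00 h.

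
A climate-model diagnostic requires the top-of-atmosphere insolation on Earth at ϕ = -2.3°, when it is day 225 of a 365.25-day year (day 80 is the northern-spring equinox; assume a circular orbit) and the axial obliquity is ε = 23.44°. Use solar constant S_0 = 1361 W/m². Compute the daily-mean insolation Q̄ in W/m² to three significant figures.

Solar longitude: L_s = 360° × (225 − 80)/365.25 = 142.916°.
sin δ = sin 23.44° × sin 142.916° = 0.23986, so δ = +13.878°.
cos h₀ = −tan(-2.3°) tan(+13.878°) = 0.0099, h₀ = 1.5609 rad.
Bracket: h₀ sin ϕ sin δ + cos ϕ cos δ sin h₀ = 1.5609×-0.04013×0.23986 + 0.99919×0.97081×0.99995 = -0.015025 + 0.969975 = 0.954950.
Q̄ = (S_0/π) × [bracket] = (1361/π) × 0.954950 = 413.7 W/m².

Q̄ ≈ 414 W/m²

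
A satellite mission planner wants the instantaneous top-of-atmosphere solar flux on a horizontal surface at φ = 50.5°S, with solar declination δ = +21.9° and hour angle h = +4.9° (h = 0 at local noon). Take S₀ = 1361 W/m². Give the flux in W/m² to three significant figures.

409 W/m²

cos θ_z = sin φ sin δ + cos φ cos δ cos h = -0.287807 + 0.588020 = 0.300213.
Flux = S₀ · cos θ_z = 1361 × 0.300213 = 408.6 W/m².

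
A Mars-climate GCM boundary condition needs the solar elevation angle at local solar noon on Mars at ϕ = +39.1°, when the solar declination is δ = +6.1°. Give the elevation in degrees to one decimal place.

57.0°

At local noon the hour angle is zero, so the zenith angle equals |ϕ − δ| = |+39.1° − (+6.100°)| = 33.000°.
Elevation = 90° − 33.000° = 57.0°.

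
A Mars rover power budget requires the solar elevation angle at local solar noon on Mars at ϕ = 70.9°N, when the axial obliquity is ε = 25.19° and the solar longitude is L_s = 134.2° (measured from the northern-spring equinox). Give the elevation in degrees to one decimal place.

Solar declination: sin δ = sin ε · sin L_s = sin 25.19° × sin 134.2° = 0.30513, so δ = +17.766°.
At local noon the hour angle is zero, so the zenith angle equals |ϕ − δ| = |+70.9° − (+17.766°)| = 53.134°.
Elevation = 90° − 53.134° = 36.9°.

36.9°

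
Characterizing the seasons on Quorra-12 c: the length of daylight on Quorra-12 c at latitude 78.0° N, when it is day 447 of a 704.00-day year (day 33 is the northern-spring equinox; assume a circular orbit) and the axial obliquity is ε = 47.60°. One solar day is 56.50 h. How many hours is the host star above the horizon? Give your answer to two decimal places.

Solar longitude: λ_s = 360° × (447 − 33)/704.00 = 211.705°.
sin δ = sin 47.60° × sin 211.705° = -0.38809, so δ = -22.836°.
cos H₀ = −tan φ · tan δ = 1.9811 ≥ 1, so the host star never rises (polar night) and H₀ = 0.
Daylight = 2H₀/(2π) × 56.50 h = (0.0000/π) × 56.50 = 0.00 h.

0.00 h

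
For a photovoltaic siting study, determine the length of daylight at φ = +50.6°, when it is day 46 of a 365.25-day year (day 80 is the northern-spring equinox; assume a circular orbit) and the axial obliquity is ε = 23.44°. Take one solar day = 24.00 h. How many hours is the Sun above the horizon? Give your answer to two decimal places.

9.88 h

Solar longitude: λ_s = 360° × (46 − 80)/365.25 = -33.511°, i.e. -33.511° + 360° = 326.489°.
sin δ = sin 23.44° × sin 326.489° = -0.21962, so δ = -12.687°.
cos H₀ = −tan φ · tan δ = −tan(+50.6°) × tan(-12.687°) = 0.2741, so H₀ = 1.2932 rad = 74.09°.
Daylight = 2H₀/(2π) × 24.00 h = (1.2932/π) × 24.00 = 9.88 h.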